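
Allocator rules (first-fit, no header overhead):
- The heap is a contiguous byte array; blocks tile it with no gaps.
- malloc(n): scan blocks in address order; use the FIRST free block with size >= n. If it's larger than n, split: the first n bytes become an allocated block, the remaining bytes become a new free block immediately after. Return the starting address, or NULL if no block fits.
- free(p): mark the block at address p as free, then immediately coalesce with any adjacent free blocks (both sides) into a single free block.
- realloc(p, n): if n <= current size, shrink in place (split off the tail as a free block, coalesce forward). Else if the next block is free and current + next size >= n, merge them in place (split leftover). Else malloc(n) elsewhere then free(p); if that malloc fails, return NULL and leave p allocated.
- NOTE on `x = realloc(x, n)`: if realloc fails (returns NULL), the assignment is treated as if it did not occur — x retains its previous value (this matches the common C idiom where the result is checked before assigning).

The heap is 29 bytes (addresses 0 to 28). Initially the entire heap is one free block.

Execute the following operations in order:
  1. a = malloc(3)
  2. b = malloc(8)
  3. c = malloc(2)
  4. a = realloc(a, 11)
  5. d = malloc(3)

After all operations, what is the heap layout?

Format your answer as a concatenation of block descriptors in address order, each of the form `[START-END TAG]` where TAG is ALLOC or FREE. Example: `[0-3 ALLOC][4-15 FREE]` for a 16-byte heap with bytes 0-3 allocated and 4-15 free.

Answer: [0-2 ALLOC][3-10 ALLOC][11-12 ALLOC][13-23 ALLOC][24-28 FREE]

Derivation:
Op 1: a = malloc(3) -> a = 0; heap: [0-2 ALLOC][3-28 FREE]
Op 2: b = malloc(8) -> b = 3; heap: [0-2 ALLOC][3-10 ALLOC][11-28 FREE]
Op 3: c = malloc(2) -> c = 11; heap: [0-2 ALLOC][3-10 ALLOC][11-12 ALLOC][13-28 FREE]
Op 4: a = realloc(a, 11) -> a = 13; heap: [0-2 FREE][3-10 ALLOC][11-12 ALLOC][13-23 ALLOC][24-28 FREE]
Op 5: d = malloc(3) -> d = 0; heap: [0-2 ALLOC][3-10 ALLOC][11-12 ALLOC][13-23 ALLOC][24-28 FREE]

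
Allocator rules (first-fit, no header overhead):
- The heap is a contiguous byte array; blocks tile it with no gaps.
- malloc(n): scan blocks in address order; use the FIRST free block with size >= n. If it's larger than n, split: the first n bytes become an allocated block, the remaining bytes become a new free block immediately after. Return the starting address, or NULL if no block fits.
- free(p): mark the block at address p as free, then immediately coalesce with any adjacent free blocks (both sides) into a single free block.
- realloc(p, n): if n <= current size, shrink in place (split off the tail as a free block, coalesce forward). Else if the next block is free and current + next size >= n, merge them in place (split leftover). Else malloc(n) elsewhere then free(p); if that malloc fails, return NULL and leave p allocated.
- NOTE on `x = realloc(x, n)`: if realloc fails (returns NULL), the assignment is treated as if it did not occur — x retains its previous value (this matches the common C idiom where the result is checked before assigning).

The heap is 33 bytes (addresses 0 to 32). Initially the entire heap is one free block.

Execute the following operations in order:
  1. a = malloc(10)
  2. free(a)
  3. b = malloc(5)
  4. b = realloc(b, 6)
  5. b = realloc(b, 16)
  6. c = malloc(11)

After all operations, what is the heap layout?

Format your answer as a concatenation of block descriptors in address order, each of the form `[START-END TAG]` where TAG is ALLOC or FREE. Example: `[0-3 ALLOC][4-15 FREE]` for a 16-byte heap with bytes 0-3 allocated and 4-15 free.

Op 1: a = malloc(10) -> a = 0; heap: [0-9 ALLOC][10-32 FREE]
Op 2: free(a) -> (freed a); heap: [0-32 FREE]
Op 3: b = malloc(5) -> b = 0; heap: [0-4 ALLOC][5-32 FREE]
Op 4: b = realloc(b, 6) -> b = 0; heap: [0-5 ALLOC][6-32 FREE]
Op 5: b = realloc(b, 16) -> b = 0; heap: [0-15 ALLOC][16-32 FREE]
Op 6: c = malloc(11) -> c = 16; heap: [0-15 ALLOC][16-26 ALLOC][27-32 FREE]

Answer: [0-15 ALLOC][16-26 ALLOC][27-32 FREE]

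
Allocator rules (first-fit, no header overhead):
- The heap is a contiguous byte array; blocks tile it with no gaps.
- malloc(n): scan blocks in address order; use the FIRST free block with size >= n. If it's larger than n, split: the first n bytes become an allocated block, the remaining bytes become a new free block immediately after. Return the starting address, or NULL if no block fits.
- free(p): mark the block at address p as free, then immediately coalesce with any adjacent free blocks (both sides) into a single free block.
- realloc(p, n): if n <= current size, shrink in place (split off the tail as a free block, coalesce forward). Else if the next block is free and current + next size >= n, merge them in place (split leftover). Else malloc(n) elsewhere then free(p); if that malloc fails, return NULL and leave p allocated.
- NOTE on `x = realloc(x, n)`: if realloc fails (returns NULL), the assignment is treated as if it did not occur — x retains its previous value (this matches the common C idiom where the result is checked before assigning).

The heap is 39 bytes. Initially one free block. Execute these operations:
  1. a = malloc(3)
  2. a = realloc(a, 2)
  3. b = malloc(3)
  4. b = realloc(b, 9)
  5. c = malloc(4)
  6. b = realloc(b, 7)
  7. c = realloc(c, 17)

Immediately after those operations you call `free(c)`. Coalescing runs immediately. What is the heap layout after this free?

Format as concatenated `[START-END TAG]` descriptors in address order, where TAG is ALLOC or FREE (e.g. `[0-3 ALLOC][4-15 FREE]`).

Op 1: a = malloc(3) -> a = 0; heap: [0-2 ALLOC][3-38 FREE]
Op 2: a = realloc(a, 2) -> a = 0; heap: [0-1 ALLOC][2-38 FREE]
Op 3: b = malloc(3) -> b = 2; heap: [0-1 ALLOC][2-4 ALLOC][5-38 FREE]
Op 4: b = realloc(b, 9) -> b = 2; heap: [0-1 ALLOC][2-10 ALLOC][11-38 FREE]
Op 5: c = malloc(4) -> c = 11; heap: [0-1 ALLOC][2-10 ALLOC][11-14 ALLOC][15-38 FREE]
Op 6: b = realloc(b, 7) -> b = 2; heap: [0-1 ALLOC][2-8 ALLOC][9-10 FREE][11-14 ALLOC][15-38 FREE]
Op 7: c = realloc(c, 17) -> c = 11; heap: [0-1 ALLOC][2-8 ALLOC][9-10 FREE][11-27 ALLOC][28-38 FREE]
free(c): c = 11 -> block [11-27 ALLOC]; mark free, coalesce with adjacent free neighbors -> [0-1 ALLOC][2-8 ALLOC][9-38 FREE]

Answer: [0-1 ALLOC][2-8 ALLOC][9-38 FREE]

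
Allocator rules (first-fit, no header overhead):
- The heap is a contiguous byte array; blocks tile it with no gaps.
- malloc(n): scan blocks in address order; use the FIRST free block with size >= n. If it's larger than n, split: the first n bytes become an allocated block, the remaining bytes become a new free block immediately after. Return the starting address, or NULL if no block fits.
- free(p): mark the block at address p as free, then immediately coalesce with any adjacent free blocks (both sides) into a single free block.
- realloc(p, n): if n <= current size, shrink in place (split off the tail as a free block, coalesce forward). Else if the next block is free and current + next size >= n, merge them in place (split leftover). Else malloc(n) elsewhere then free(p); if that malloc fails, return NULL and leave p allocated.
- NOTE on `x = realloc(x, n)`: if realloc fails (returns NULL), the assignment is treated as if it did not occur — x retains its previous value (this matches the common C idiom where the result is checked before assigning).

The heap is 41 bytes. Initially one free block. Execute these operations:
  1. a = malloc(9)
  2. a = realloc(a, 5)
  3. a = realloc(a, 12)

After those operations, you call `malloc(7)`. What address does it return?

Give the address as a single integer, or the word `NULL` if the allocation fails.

Op 1: a = malloc(9) -> a = 0; heap: [0-8 ALLOC][9-40 FREE]
Op 2: a = realloc(a, 5) -> a = 0; heap: [0-4 ALLOC][5-40 FREE]
Op 3: a = realloc(a, 12) -> a = 0; heap: [0-11 ALLOC][12-40 FREE]
malloc(7): first-fit scan over [0-11 ALLOC][12-40 FREE] -> 12

Answer: 12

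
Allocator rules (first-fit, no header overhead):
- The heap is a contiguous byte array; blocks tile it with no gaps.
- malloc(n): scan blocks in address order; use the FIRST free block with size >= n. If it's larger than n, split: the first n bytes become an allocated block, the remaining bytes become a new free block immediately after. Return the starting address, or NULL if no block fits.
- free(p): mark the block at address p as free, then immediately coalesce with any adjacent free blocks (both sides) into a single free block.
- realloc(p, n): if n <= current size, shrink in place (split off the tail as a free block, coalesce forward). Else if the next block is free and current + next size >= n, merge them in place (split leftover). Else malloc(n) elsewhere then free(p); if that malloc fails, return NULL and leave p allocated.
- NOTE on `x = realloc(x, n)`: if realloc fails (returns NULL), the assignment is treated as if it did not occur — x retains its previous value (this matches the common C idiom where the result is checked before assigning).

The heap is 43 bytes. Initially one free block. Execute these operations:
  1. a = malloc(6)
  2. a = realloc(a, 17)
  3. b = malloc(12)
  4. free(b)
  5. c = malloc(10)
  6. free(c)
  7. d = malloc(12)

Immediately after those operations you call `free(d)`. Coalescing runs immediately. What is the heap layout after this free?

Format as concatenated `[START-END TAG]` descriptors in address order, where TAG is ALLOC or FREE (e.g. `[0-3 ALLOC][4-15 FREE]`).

Answer: [0-16 ALLOC][17-42 FREE]

Derivation:
Op 1: a = malloc(6) -> a = 0; heap: [0-5 ALLOC][6-42 FREE]
Op 2: a = realloc(a, 17) -> a = 0; heap: [0-16 ALLOC][17-42 FREE]
Op 3: b = malloc(12) -> b = 17; heap: [0-16 ALLOC][17-28 ALLOC][29-42 FREE]
Op 4: free(b) -> (freed b); heap: [0-16 ALLOC][17-42 FREE]
Op 5: c = malloc(10) -> c = 17; heap: [0-16 ALLOC][17-26 ALLOC][27-42 FREE]
Op 6: free(c) -> (freed c); heap: [0-16 ALLOC][17-42 FREE]
Op 7: d = malloc(12) -> d = 17; heap: [0-16 ALLOC][17-28 ALLOC][29-42 FREE]
free(d): d = 17 -> block [17-28 ALLOC]; mark free, coalesce with adjacent free neighbors -> [0-16 ALLOC][17-42 FREE]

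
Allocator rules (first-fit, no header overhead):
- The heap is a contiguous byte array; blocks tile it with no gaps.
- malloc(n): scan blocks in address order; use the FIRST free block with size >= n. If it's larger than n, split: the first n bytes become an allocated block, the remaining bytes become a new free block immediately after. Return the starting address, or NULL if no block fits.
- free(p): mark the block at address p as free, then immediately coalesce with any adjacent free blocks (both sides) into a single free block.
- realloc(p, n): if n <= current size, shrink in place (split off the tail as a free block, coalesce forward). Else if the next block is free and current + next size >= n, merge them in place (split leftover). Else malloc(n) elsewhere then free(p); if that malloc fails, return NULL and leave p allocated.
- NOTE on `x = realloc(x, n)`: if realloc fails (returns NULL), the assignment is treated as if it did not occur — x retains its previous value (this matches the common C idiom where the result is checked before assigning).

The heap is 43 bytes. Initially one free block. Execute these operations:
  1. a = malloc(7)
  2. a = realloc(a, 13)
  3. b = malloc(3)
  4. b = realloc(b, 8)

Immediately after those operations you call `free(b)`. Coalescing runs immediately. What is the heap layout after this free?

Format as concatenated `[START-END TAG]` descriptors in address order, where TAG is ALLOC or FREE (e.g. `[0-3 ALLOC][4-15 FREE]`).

Answer: [0-12 ALLOC][13-42 FREE]

Derivation:
Op 1: a = malloc(7) -> a = 0; heap: [0-6 ALLOC][7-42 FREE]
Op 2: a = realloc(a, 13) -> a = 0; heap: [0-12 ALLOC][13-42 FREE]
Op 3: b = malloc(3) -> b = 13; heap: [0-12 ALLOC][13-15 ALLOC][16-42 FREE]
Op 4: b = realloc(b, 8) -> b = 13; heap: [0-12 ALLOC][13-20 ALLOC][21-42 FREE]
free(b): b = 13 -> block [13-20 ALLOC]; mark free, coalesce with adjacent free neighbors -> [0-12 ALLOC][13-42 FREE]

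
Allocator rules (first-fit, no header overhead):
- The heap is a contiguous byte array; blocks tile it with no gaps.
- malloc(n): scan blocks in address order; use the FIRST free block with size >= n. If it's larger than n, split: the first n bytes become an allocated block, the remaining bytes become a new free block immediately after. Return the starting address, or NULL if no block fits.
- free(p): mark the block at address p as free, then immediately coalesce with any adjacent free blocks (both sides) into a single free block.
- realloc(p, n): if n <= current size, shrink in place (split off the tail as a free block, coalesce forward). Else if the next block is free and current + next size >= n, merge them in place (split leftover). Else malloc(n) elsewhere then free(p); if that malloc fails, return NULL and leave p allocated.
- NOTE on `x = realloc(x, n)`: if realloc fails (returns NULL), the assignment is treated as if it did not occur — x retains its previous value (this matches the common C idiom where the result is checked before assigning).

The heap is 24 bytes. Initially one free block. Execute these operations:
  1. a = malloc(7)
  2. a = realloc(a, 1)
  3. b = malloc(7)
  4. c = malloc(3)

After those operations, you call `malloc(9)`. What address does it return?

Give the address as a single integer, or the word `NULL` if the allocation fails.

Answer: 11

Derivation:
Op 1: a = malloc(7) -> a = 0; heap: [0-6 ALLOC][7-23 FREE]
Op 2: a = realloc(a, 1) -> a = 0; heap: [0-0 ALLOC][1-23 FREE]
Op 3: b = malloc(7) -> b = 1; heap: [0-0 ALLOC][1-7 ALLOC][8-23 FREE]
Op 4: c = malloc(3) -> c = 8; heap: [0-0 ALLOC][1-7 ALLOC][8-10 ALLOC][11-23 FREE]
malloc(9): first-fit scan over [0-0 ALLOC][1-7 ALLOC][8-10 ALLOC][11-23 FREE] -> 11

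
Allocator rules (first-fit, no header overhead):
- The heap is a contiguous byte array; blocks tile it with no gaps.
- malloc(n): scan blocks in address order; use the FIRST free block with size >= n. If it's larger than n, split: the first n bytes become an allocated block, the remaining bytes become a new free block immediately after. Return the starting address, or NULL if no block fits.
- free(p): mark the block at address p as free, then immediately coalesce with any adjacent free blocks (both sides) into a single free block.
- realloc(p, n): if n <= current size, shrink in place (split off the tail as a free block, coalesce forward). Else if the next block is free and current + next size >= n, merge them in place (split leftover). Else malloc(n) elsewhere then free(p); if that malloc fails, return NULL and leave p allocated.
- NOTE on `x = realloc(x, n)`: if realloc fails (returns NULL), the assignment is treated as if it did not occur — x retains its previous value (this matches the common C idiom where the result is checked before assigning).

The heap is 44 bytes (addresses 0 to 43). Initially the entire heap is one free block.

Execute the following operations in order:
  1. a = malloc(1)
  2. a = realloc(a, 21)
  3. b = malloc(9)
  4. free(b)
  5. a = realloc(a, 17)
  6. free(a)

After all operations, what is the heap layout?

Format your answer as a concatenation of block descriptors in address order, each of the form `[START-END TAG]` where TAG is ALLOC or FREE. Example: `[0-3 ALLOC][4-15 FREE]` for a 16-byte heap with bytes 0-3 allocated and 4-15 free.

Answer: [0-43 FREE]

Derivation:
Op 1: a = malloc(1) -> a = 0; heap: [0-0 ALLOC][1-43 FREE]
Op 2: a = realloc(a, 21) -> a = 0; heap: [0-20 ALLOC][21-43 FREE]
Op 3: b = malloc(9) -> b = 21; heap: [0-20 ALLOC][21-29 ALLOC][30-43 FREE]
Op 4: free(b) -> (freed b); heap: [0-20 ALLOC][21-43 FREE]
Op 5: a = realloc(a, 17) -> a = 0; heap: [0-16 ALLOC][17-43 FREE]
Op 6: free(a) -> (freed a); heap: [0-43 FREE]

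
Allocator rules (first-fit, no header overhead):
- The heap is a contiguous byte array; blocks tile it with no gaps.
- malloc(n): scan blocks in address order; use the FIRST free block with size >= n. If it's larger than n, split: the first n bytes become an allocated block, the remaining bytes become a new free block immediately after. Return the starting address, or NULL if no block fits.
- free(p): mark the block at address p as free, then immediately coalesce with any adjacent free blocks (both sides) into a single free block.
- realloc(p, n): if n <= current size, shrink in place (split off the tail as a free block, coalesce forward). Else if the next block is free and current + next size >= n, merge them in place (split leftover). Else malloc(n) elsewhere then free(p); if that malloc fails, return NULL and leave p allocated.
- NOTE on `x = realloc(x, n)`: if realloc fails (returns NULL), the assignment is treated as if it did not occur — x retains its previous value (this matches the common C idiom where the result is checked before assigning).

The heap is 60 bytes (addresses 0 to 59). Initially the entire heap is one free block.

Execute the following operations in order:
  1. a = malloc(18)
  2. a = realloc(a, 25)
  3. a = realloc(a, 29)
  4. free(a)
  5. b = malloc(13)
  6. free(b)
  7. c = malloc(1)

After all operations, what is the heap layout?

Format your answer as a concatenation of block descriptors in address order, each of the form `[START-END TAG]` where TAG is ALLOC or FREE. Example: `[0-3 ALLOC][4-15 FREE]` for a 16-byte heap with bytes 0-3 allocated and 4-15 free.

Op 1: a = malloc(18) -> a = 0; heap: [0-17 ALLOC][18-59 FREE]
Op 2: a = realloc(a, 25) -> a = 0; heap: [0-24 ALLOC][25-59 FREE]
Op 3: a = realloc(a, 29) -> a = 0; heap: [0-28 ALLOC][29-59 FREE]
Op 4: free(a) -> (freed a); heap: [0-59 FREE]
Op 5: b = malloc(13) -> b = 0; heap: [0-12 ALLOC][13-59 FREE]
Op 6: free(b) -> (freed b); heap: [0-59 FREE]
Op 7: c = malloc(1) -> c = 0; heap: [0-0 ALLOC][1-59 FREE]

Answer: [0-0 ALLOC][1-59 FREE]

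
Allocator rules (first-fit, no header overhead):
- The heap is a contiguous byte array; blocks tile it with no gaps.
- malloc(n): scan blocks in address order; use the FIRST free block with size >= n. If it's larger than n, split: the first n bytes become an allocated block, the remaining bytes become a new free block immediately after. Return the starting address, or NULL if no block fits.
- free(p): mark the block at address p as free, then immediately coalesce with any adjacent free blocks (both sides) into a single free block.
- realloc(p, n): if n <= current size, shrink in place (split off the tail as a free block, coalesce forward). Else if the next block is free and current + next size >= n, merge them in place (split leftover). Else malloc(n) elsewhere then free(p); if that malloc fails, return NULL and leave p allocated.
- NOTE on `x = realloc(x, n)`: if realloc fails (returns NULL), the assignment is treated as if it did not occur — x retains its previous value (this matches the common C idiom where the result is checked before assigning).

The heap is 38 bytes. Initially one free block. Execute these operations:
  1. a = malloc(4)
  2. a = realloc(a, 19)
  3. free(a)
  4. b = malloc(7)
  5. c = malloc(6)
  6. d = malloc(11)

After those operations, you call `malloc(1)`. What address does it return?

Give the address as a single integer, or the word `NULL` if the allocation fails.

Op 1: a = malloc(4) -> a = 0; heap: [0-3 ALLOC][4-37 FREE]
Op 2: a = realloc(a, 19) -> a = 0; heap: [0-18 ALLOC][19-37 FREE]
Op 3: free(a) -> (freed a); heap: [0-37 FREE]
Op 4: b = malloc(7) -> b = 0; heap: [0-6 ALLOC][7-37 FREE]
Op 5: c = malloc(6) -> c = 7; heap: [0-6 ALLOC][7-12 ALLOC][13-37 FREE]
Op 6: d = malloc(11) -> d = 13; heap: [0-6 ALLOC][7-12 ALLOC][13-23 ALLOC][24-37 FREE]
malloc(1): first-fit scan over [0-6 ALLOC][7-12 ALLOC][13-23 ALLOC][24-37 FREE] -> 24

Answer: 24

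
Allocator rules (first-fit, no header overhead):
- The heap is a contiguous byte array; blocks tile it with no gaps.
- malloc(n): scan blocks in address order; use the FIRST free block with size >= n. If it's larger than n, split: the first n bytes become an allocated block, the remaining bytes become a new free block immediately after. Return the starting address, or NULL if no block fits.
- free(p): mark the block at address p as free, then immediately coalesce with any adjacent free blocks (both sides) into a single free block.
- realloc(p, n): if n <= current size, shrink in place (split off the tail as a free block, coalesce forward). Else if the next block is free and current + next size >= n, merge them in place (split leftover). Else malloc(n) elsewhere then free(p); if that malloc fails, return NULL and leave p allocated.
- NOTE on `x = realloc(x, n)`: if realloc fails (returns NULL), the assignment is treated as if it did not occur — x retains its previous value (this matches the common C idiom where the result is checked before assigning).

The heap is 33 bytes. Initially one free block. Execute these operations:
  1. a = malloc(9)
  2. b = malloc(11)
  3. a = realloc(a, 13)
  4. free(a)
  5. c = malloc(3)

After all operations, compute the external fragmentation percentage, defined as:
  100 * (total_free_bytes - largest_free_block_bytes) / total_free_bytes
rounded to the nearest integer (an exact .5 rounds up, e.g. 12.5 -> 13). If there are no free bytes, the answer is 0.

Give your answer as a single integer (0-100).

Op 1: a = malloc(9) -> a = 0; heap: [0-8 ALLOC][9-32 FREE]
Op 2: b = malloc(11) -> b = 9; heap: [0-8 ALLOC][9-19 ALLOC][20-32 FREE]
Op 3: a = realloc(a, 13) -> a = 20; heap: [0-8 FREE][9-19 ALLOC][20-32 ALLOC]
Op 4: free(a) -> (freed a); heap: [0-8 FREE][9-19 ALLOC][20-32 FREE]
Op 5: c = malloc(3) -> c = 0; heap: [0-2 ALLOC][3-8 FREE][9-19 ALLOC][20-32 FREE]
Free blocks: [6 13] total_free=19 largest=13 -> 100*(19-13)/19 = 600/19 ≈ 31.579 -> rounds to 32

Answer: 32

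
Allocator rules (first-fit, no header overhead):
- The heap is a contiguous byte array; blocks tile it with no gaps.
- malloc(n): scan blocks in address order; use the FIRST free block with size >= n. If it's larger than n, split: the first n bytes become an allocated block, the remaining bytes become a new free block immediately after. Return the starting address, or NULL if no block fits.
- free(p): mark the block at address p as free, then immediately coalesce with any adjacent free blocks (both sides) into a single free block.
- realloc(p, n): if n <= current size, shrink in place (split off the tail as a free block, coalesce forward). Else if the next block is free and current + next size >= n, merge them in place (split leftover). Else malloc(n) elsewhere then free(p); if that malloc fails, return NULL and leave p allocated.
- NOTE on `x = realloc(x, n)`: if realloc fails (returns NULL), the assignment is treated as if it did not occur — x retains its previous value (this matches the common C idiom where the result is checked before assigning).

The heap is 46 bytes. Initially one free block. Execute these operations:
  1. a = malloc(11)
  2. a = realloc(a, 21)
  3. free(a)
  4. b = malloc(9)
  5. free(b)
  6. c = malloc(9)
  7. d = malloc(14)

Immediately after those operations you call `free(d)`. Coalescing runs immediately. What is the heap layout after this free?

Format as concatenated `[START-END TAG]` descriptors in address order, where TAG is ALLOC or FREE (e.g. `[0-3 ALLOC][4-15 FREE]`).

Answer: [0-8 ALLOC][9-45 FREE]

Derivation:
Op 1: a = malloc(11) -> a = 0; heap: [0-10 ALLOC][11-45 FREE]
Op 2: a = realloc(a, 21) -> a = 0; heap: [0-20 ALLOC][21-45 FREE]
Op 3: free(a) -> (freed a); heap: [0-45 FREE]
Op 4: b = malloc(9) -> b = 0; heap: [0-8 ALLOC][9-45 FREE]
Op 5: free(b) -> (freed b); heap: [0-45 FREE]
Op 6: c = malloc(9) -> c = 0; heap: [0-8 ALLOC][9-45 FREE]
Op 7: d = malloc(14) -> d = 9; heap: [0-8 ALLOC][9-22 ALLOC][23-45 FREE]
free(d): d = 9 -> block [9-22 ALLOC]; mark free, coalesce with adjacent free neighbors -> [0-8 ALLOC][9-45 FREE]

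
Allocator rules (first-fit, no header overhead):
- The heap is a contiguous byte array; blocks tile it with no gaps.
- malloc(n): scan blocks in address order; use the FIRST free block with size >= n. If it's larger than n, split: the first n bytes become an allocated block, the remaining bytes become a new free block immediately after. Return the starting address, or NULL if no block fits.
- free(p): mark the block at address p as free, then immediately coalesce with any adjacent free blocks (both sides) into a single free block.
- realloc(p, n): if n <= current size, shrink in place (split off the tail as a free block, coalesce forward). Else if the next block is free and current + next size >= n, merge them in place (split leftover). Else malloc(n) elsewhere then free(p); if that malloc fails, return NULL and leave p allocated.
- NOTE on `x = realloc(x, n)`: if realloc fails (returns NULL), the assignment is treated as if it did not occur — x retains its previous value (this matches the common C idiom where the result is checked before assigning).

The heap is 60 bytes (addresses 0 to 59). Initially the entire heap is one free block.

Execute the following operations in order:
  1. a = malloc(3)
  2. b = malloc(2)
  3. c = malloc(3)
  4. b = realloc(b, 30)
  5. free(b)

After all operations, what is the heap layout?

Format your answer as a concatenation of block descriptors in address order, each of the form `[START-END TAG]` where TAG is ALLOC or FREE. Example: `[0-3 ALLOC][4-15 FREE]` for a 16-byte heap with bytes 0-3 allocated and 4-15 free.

Answer: [0-2 ALLOC][3-4 FREE][5-7 ALLOC][8-59 FREE]

Derivation:
Op 1: a = malloc(3) -> a = 0; heap: [0-2 ALLOC][3-59 FREE]
Op 2: b = malloc(2) -> b = 3; heap: [0-2 ALLOC][3-4 ALLOC][5-59 FREE]
Op 3: c = malloc(3) -> c = 5; heap: [0-2 ALLOC][3-4 ALLOC][5-7 ALLOC][8-59 FREE]
Op 4: b = realloc(b, 30) -> b = 8; heap: [0-2 ALLOC][3-4 FREE][5-7 ALLOC][8-37 ALLOC][38-59 FREE]
Op 5: free(b) -> (freed b); heap: [0-2 ALLOC][3-4 FREE][5-7 ALLOC][8-59 FREE]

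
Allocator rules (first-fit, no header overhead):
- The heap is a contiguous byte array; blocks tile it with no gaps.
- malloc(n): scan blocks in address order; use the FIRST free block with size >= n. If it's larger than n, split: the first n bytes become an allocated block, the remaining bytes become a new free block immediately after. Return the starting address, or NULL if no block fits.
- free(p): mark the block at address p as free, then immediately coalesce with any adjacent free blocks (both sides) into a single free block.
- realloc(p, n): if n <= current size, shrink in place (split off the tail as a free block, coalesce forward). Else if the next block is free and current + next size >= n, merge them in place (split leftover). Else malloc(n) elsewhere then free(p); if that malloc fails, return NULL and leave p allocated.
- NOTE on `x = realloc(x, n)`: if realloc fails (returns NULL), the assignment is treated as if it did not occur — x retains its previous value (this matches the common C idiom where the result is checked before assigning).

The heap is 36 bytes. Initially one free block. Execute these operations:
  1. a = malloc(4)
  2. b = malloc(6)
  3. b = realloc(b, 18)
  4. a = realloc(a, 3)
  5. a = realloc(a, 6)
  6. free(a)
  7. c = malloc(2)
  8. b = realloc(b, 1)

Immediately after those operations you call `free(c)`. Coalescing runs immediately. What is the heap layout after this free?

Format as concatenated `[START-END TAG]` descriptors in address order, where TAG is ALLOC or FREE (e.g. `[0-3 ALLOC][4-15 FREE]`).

Op 1: a = malloc(4) -> a = 0; heap: [0-3 ALLOC][4-35 FREE]
Op 2: b = malloc(6) -> b = 4; heap: [0-3 ALLOC][4-9 ALLOC][10-35 FREE]
Op 3: b = realloc(b, 18) -> b = 4; heap: [0-3 ALLOC][4-21 ALLOC][22-35 FREE]
Op 4: a = realloc(a, 3) -> a = 0; heap: [0-2 ALLOC][3-3 FREE][4-21 ALLOC][22-35 FREE]
Op 5: a = realloc(a, 6) -> a = 22; heap: [0-3 FREE][4-21 ALLOC][22-27 ALLOC][28-35 FREE]
Op 6: free(a) -> (freed a); heap: [0-3 FREE][4-21 ALLOC][22-35 FREE]
Op 7: c = malloc(2) -> c = 0; heap: [0-1 ALLOC][2-3 FREE][4-21 ALLOC][22-35 FREE]
Op 8: b = realloc(b, 1) -> b = 4; heap: [0-1 ALLOC][2-3 FREE][4-4 ALLOC][5-35 FREE]
free(c): c = 0 -> block [0-1 ALLOC]; mark free, coalesce with adjacent free neighbors -> [0-3 FREE][4-4 ALLOC][5-35 FREE]

Answer: [0-3 FREE][4-4 ALLOC][5-35 FREE]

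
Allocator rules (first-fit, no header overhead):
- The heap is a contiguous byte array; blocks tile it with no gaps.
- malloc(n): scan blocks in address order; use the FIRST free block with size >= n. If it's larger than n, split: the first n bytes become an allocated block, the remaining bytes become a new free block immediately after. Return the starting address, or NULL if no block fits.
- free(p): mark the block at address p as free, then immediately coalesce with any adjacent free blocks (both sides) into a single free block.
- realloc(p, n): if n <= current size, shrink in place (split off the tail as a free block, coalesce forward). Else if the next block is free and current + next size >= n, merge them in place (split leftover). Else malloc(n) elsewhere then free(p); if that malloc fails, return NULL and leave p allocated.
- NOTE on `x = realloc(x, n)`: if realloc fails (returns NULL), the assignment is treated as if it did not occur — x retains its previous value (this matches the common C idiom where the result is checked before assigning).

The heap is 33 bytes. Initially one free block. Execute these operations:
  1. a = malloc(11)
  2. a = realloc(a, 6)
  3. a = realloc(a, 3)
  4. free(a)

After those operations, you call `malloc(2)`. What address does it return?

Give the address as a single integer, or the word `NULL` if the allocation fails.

Op 1: a = malloc(11) -> a = 0; heap: [0-10 ALLOC][11-32 FREE]
Op 2: a = realloc(a, 6) -> a = 0; heap: [0-5 ALLOC][6-32 FREE]
Op 3: a = realloc(a, 3) -> a = 0; heap: [0-2 ALLOC][3-32 FREE]
Op 4: free(a) -> (freed a); heap: [0-32 FREE]
malloc(2): first-fit scan over [0-32 FREE] -> 0

Answer: 0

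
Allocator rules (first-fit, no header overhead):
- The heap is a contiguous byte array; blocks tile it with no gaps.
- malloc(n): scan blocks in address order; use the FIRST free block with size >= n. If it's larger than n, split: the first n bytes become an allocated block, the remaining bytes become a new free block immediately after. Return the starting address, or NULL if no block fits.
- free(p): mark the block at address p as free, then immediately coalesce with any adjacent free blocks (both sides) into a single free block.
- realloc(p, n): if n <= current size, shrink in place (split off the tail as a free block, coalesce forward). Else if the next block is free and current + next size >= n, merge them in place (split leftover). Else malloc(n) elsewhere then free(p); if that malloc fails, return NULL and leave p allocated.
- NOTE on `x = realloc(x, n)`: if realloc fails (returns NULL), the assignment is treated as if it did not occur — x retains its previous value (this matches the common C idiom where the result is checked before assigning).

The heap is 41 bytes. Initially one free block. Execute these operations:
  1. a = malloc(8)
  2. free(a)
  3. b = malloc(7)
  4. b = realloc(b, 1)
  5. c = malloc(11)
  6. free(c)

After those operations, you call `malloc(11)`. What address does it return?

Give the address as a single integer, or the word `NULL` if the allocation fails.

Op 1: a = malloc(8) -> a = 0; heap: [0-7 ALLOC][8-40 FREE]
Op 2: free(a) -> (freed a); heap: [0-40 FREE]
Op 3: b = malloc(7) -> b = 0; heap: [0-6 ALLOC][7-40 FREE]
Op 4: b = realloc(b, 1) -> b = 0; heap: [0-0 ALLOC][1-40 FREE]
Op 5: c = malloc(11) -> c = 1; heap: [0-0 ALLOC][1-11 ALLOC][12-40 FREE]
Op 6: free(c) -> (freed c); heap: [0-0 ALLOC][1-40 FREE]
malloc(11): first-fit scan over [0-0 ALLOC][1-40 FREE] -> 1

Answer: 1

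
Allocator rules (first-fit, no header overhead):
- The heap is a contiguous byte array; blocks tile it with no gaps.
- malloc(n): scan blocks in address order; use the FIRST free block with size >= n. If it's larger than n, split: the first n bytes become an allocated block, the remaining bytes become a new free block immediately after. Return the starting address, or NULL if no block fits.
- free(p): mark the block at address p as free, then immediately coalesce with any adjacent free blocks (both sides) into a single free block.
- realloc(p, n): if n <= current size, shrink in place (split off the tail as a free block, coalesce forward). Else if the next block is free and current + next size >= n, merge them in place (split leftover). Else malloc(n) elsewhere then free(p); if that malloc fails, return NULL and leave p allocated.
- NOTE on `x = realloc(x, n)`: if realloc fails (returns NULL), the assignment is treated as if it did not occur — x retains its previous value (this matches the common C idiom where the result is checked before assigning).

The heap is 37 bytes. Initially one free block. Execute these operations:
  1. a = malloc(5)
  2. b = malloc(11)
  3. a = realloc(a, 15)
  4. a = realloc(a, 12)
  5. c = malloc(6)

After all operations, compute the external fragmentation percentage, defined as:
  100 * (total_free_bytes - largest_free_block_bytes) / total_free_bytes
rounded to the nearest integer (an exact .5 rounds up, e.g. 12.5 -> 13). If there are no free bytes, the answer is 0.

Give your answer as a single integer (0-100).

Op 1: a = malloc(5) -> a = 0; heap: [0-4 ALLOC][5-36 FREE]
Op 2: b = malloc(11) -> b = 5; heap: [0-4 ALLOC][5-15 ALLOC][16-36 FREE]
Op 3: a = realloc(a, 15) -> a = 16; heap: [0-4 FREE][5-15 ALLOC][16-30 ALLOC][31-36 FREE]
Op 4: a = realloc(a, 12) -> a = 16; heap: [0-4 FREE][5-15 ALLOC][16-27 ALLOC][28-36 FREE]
Op 5: c = malloc(6) -> c = 28; heap: [0-4 FREE][5-15 ALLOC][16-27 ALLOC][28-33 ALLOC][34-36 FREE]
Free blocks: [5 3] total_free=8 largest=5 -> 100*(8-5)/8 = 300/8 = 37.5 -> rounds to 38

Answer: 38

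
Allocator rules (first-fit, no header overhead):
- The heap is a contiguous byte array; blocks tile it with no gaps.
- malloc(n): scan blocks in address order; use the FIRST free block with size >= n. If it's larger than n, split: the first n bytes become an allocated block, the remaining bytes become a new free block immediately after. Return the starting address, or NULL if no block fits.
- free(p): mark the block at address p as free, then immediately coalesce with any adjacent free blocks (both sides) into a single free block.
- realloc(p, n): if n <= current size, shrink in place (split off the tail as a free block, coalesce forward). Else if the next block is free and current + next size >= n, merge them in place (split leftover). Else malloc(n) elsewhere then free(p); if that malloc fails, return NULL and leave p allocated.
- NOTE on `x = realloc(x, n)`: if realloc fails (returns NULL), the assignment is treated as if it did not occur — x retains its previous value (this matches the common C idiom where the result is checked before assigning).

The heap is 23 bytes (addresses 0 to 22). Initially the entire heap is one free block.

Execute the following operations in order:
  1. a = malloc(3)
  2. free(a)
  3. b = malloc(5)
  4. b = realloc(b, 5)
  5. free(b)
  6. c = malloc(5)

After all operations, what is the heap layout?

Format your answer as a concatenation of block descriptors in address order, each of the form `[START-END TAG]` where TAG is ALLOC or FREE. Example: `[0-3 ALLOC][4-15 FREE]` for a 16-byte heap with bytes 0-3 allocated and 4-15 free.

Op 1: a = malloc(3) -> a = 0; heap: [0-2 ALLOC][3-22 FREE]
Op 2: free(a) -> (freed a); heap: [0-22 FREE]
Op 3: b = malloc(5) -> b = 0; heap: [0-4 ALLOC][5-22 FREE]
Op 4: b = realloc(b, 5) -> b = 0; heap: [0-4 ALLOC][5-22 FREE]
Op 5: free(b) -> (freed b); heap: [0-22 FREE]
Op 6: c = malloc(5) -> c = 0; heap: [0-4 ALLOC][5-22 FREE]

Answer: [0-4 ALLOC][5-22 FREE]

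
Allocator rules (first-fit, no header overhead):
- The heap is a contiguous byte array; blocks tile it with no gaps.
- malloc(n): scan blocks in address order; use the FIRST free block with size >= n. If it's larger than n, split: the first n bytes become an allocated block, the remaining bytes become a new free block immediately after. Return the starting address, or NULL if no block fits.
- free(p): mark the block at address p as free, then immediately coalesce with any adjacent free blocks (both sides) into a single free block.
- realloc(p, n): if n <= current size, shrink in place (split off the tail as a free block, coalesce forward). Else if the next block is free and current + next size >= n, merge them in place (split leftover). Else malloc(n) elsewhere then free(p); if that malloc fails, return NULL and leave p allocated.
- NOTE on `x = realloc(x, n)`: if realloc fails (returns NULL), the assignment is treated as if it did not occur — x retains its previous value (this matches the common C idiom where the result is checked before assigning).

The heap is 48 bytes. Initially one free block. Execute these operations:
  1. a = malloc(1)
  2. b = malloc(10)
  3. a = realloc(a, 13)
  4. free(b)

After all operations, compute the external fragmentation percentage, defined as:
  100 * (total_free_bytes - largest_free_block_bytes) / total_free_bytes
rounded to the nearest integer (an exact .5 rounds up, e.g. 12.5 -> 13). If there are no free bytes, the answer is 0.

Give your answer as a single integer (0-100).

Answer: 31

Derivation:
Op 1: a = malloc(1) -> a = 0; heap: [0-0 ALLOC][1-47 FREE]
Op 2: b = malloc(10) -> b = 1; heap: [0-0 ALLOC][1-10 ALLOC][11-47 FREE]
Op 3: a = realloc(a, 13) -> a = 11; heap: [0-0 FREE][1-10 ALLOC][11-23 ALLOC][24-47 FREE]
Op 4: free(b) -> (freed b); heap: [0-10 FREE][11-23 ALLOC][24-47 FREE]
Free blocks: [11 24] total_free=35 largest=24 -> 100*(35-24)/35 = 1100/35 ≈ 31.429 -> rounds to 31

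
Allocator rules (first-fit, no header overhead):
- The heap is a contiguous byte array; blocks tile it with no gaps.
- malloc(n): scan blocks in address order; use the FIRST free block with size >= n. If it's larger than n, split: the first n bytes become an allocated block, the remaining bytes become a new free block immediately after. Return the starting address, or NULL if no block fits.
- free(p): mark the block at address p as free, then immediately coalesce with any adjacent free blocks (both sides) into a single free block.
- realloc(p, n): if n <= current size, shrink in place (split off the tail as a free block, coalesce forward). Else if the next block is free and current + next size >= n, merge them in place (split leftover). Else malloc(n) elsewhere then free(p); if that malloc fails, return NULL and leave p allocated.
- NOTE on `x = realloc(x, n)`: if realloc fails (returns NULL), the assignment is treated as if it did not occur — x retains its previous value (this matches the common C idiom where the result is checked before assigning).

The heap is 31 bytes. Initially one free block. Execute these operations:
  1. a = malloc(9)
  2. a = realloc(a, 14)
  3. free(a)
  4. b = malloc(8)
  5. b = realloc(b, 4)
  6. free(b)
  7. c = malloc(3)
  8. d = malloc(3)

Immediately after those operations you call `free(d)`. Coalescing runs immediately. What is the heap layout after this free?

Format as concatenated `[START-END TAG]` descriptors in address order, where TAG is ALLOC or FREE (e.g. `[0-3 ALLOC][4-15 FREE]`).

Answer: [0-2 ALLOC][3-30 FREE]

Derivation:
Op 1: a = malloc(9) -> a = 0; heap: [0-8 ALLOC][9-30 FREE]
Op 2: a = realloc(a, 14) -> a = 0; heap: [0-13 ALLOC][14-30 FREE]
Op 3: free(a) -> (freed a); heap: [0-30 FREE]
Op 4: b = malloc(8) -> b = 0; heap: [0-7 ALLOC][8-30 FREE]
Op 5: b = realloc(b, 4) -> b = 0; heap: [0-3 ALLOC][4-30 FREE]
Op 6: free(b) -> (freed b); heap: [0-30 FREE]
Op 7: c = malloc(3) -> c = 0; heap: [0-2 ALLOC][3-30 FREE]
Op 8: d = malloc(3) -> d = 3; heap: [0-2 ALLOC][3-5 ALLOC][6-30 FREE]
free(d): d = 3 -> block [3-5 ALLOC]; mark free, coalesce with adjacent free neighbors -> [0-2 ALLOC][3-30 FREE]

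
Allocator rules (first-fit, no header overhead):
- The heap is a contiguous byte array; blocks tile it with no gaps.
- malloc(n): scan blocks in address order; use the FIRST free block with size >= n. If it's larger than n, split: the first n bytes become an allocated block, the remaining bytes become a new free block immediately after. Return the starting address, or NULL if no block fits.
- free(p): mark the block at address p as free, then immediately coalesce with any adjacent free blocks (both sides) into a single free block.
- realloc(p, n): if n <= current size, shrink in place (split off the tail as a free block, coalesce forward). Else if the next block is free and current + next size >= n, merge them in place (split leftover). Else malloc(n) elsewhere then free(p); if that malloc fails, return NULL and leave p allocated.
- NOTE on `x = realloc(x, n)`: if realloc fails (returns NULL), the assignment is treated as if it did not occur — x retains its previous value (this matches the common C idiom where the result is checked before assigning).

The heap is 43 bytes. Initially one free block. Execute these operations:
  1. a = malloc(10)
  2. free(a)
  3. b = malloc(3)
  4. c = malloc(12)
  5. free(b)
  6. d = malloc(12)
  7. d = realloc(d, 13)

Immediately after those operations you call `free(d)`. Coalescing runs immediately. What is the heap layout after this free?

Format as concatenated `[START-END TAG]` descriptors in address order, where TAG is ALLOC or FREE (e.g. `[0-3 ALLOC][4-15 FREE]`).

Answer: [0-2 FREE][3-14 ALLOC][15-42 FREE]

Derivation:
Op 1: a = malloc(10) -> a = 0; heap: [0-9 ALLOC][10-42 FREE]
Op 2: free(a) -> (freed a); heap: [0-42 FREE]
Op 3: b = malloc(3) -> b = 0; heap: [0-2 ALLOC][3-42 FREE]
Op 4: c = malloc(12) -> c = 3; heap: [0-2 ALLOC][3-14 ALLOC][15-42 FREE]
Op 5: free(b) -> (freed b); heap: [0-2 FREE][3-14 ALLOC][15-42 FREE]
Op 6: d = malloc(12) -> d = 15; heap: [0-2 FREE][3-14 ALLOC][15-26 ALLOC][27-42 FREE]
Op 7: d = realloc(d, 13) -> d = 15; heap: [0-2 FREE][3-14 ALLOC][15-27 ALLOC][28-42 FREE]
free(d): d = 15 -> block [15-27 ALLOC]; mark free, coalesce with adjacent free neighbors -> [0-2 FREE][3-14 ALLOC][15-42 FREE]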